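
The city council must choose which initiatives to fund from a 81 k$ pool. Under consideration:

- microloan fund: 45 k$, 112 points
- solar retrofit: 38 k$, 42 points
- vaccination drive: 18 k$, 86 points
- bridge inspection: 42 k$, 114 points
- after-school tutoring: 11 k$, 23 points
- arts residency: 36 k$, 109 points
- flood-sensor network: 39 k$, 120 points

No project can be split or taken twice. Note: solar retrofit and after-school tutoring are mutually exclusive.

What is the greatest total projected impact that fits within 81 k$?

234

A density-first pass picks vaccination drive + after-school tutoring + flood-sensor network — 229 at 68 k$.
The 29 k$ tied up in vaccination drive and after-school tutoring is better spent on bridge inspection — total rises to 234 (81 k$).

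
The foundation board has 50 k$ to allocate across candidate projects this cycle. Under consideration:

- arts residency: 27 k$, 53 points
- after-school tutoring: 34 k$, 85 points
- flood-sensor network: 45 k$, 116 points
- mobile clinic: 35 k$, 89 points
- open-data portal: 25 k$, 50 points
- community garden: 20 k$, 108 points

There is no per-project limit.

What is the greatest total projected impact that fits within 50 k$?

2×community garden uses 40 of the 50 k$ and totals 216.
The spare 10 k$ is too small for any remaining project, and no exchange beats 216.

216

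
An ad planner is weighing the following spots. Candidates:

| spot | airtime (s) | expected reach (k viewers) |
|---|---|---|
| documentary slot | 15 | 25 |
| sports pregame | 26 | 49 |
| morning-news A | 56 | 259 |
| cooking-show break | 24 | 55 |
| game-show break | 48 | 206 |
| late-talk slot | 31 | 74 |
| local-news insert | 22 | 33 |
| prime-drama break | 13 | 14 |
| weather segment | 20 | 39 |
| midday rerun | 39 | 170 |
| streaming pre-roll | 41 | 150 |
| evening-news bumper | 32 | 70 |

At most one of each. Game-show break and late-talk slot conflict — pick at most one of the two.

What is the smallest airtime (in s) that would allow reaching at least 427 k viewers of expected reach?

Need the lightest bundle worth ≥ 427.
Taking morning-news A + midday rerun gives 429 (≥ 427) for 95 s.
Any bundle with less than 95 s falls short of 427.

95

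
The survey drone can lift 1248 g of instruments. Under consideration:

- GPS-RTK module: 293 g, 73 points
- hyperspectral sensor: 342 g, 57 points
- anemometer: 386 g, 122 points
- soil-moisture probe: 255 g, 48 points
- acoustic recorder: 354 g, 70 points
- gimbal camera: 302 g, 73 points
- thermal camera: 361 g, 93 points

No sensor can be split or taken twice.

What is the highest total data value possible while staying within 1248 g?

Density check — anemometer 0.32, thermal camera 0.26, GPS-RTK module 0.25, gimbal camera 0.24 are the best per g.
A density-first pass picks GPS-RTK module + anemometer + thermal camera — 288 at 1040 g.
Replace thermal camera with soil-moisture probe + gimbal camera: the trade gains 28 net, giving 316 at 1236 g.
The closest alternative, GPS-RTK module + anemometer + thermal camera, reaches only 288.

316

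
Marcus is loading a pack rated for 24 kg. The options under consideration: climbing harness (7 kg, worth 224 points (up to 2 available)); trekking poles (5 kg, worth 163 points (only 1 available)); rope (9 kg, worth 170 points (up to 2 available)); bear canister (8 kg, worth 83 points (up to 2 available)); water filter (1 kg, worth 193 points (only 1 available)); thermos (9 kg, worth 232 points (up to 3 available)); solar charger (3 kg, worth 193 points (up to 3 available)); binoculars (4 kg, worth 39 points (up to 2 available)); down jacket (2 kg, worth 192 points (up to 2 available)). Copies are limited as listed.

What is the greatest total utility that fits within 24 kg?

1388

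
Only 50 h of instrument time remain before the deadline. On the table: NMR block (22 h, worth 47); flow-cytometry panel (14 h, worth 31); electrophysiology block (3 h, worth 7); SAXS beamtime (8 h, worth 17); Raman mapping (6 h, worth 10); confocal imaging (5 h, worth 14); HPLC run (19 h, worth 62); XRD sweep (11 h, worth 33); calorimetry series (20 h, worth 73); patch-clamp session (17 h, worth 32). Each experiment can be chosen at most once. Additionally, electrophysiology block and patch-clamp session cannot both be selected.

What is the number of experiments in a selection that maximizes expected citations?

The maximum expected citations within 50 h is 168.
One optimal bundle: HPLC run + XRD sweep + calorimetry series (50 h).
Any selection reaching 168 contains exactly 3 experiments.

3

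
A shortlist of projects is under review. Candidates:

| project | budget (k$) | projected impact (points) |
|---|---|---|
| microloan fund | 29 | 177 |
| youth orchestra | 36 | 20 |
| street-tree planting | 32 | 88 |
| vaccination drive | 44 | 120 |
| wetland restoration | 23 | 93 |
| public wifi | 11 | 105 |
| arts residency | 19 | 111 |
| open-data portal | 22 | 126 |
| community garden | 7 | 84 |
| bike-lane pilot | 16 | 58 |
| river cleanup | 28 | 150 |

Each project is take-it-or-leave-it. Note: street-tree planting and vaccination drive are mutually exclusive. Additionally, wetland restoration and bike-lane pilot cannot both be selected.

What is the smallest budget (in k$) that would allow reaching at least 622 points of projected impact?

94

Minimise k$ subject to total projected impact ≥ 622.
microloan fund + public wifi + arts residency + community garden + river cleanup reaches 627 using 94 k$.
Below 94 k$ the best achievable stays under 622.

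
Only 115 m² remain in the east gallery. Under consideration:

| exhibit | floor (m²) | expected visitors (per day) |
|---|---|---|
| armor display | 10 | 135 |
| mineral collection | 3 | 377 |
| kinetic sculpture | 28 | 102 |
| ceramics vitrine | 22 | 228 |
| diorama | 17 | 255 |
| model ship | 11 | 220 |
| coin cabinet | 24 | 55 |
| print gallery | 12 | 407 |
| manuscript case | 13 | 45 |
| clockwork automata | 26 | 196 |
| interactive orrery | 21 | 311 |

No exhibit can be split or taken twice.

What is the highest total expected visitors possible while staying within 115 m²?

Density check — mineral collection 125.67, print gallery 33.92, model ship 20.00 are the best per m².
Greedy by ratio would take armor display + mineral collection + ceramics vitrine + diorama + model ship + print gallery + manuscript case + interactive orrery: 109 m² used, total 1978.
Dropping armor display and manuscript case frees 23 m²; slotting in clockwork automata (26 m²) lifts the total to 1994 at 112 m².
Every other selection either busts 115 m² or fails to beat 1994.

1994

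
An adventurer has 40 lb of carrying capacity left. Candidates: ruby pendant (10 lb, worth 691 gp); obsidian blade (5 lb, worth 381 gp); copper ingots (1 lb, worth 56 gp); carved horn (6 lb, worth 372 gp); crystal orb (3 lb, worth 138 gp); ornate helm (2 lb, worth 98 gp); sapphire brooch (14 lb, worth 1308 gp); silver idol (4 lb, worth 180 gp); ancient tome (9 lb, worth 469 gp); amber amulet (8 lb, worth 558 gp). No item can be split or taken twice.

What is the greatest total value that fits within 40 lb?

The ratio ordering already packs tightly: ruby pendant + obsidian blade + copper ingots + ornate helm + sapphire brooch + amber amulet, 40 lb, 3092.
Nothing else within 40 lb beats 3092.

3092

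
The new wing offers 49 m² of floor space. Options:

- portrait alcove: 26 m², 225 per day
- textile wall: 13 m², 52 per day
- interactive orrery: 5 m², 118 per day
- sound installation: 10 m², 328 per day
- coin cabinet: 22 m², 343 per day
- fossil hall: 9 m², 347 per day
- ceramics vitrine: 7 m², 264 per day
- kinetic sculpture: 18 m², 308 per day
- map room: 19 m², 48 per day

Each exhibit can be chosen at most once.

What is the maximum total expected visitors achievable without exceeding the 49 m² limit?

1365

The ratio ordering already packs tightly: interactive orrery + sound installation + fossil hall + ceramics vitrine + kinetic sculpture, 49 m², 1365.
The closest alternative, sound installation + coin cabinet + fossil hall + ceramics vitrine, reaches only 1282.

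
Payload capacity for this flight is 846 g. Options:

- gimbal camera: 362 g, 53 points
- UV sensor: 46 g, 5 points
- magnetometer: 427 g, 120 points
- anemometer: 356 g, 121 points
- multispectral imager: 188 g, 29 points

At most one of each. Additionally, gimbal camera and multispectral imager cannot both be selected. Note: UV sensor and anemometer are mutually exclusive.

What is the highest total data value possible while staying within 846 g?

241

Magnetometer + anemometer uses 783 of the 846 g and totals 241.
Every other selection either busts 846 g or breaks a pairing rule or fails to beat 241.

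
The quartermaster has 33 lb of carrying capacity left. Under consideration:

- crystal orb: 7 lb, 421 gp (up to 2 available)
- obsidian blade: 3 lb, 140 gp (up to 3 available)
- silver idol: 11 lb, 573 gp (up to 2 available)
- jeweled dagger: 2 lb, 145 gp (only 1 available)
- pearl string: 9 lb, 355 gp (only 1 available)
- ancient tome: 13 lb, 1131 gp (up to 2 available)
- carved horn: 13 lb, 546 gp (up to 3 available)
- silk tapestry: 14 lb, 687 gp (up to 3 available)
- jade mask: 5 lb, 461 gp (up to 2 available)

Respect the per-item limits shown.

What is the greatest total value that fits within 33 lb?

By value per lb: jade mask 92.20, ancient tome 87.00, jeweled dagger 72.50, crystal orb 60.14 lead.
The ratio heuristic lands on crystal orb + jeweled dagger + ancient tome + 2×jade mask (2619) but leaves 1 lb idle.
Dropping crystal orb and jade mask frees 12 lb; slotting in ancient tome (13 lb) lifts the total to 2868 at 33 lb.

2868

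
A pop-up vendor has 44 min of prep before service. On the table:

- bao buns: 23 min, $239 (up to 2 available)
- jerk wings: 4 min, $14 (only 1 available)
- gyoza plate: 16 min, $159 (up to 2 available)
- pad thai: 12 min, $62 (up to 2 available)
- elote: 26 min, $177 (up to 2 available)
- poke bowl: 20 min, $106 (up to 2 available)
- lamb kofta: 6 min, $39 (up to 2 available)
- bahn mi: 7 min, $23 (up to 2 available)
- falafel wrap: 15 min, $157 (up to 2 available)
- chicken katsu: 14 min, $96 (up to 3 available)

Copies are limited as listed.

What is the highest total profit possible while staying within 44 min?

435

Ranking by ratio (profit/min): falafel wrap 10.47, bao buns 10.39, gyoza plate 9.94, chicken katsu 6.86.
Greedy by ratio would take 2×falafel wrap + chicken katsu: 44 min used, total 410.
The 29 min tied up in falafel wrap and chicken katsu is better spent on bao buns + lamb kofta — total rises to 435 (44 min).
That's the maximum — no swap from here does better than 435.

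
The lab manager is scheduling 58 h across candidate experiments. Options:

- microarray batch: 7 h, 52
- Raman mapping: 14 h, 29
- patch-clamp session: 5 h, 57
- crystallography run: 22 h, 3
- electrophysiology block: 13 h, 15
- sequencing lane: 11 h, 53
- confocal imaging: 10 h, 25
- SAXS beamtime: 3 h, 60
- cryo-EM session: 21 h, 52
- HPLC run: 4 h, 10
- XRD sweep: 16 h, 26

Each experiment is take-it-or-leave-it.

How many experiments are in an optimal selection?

6

Optimal total is 299.
microarray batch + patch-clamp session + sequencing lane + confocal imaging + SAXS beamtime + cryo-EM session hits 299 at 57 h.
Every optimal selection uses 6 experiments.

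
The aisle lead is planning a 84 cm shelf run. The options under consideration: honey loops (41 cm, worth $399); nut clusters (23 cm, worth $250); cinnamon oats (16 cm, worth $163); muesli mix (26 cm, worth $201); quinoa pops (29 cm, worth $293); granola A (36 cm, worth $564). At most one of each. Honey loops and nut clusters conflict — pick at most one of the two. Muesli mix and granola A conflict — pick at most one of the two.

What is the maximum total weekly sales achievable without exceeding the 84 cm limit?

1020

A density-first pass picks nut clusters + cinnamon oats + granola A — 977 at 75 cm.
The 23 cm tied up in nut clusters is better spent on quinoa pops — total rises to 1020 (81 cm).
Runner-up nut clusters + cinnamon oats + granola A tops out at 977.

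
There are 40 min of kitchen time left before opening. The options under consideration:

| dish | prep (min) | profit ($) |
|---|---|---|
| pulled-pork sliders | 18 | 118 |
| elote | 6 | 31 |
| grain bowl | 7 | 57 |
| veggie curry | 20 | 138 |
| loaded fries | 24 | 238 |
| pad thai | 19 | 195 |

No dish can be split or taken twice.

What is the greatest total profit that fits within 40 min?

333

Taking the top-ratio dishes first gives elote + grain bowl + pad thai for 283 (32 min).
The 13 min tied up in elote and grain bowl is better spent on veggie curry — total rises to 333 (39 min).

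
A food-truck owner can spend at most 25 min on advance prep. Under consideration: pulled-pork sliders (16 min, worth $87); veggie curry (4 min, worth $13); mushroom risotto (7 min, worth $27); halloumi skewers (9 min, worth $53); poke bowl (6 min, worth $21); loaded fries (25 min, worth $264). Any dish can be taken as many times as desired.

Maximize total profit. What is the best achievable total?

264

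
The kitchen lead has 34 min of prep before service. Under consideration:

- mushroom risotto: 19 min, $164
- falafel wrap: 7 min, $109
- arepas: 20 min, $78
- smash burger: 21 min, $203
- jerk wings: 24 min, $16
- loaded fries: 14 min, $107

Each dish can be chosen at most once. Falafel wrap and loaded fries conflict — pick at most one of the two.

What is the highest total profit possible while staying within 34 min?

312

Taking falafel wrap + smash burger: 28 min used, 312 in profit.
The closest alternative, mushroom risotto + falafel wrap, reaches only 273.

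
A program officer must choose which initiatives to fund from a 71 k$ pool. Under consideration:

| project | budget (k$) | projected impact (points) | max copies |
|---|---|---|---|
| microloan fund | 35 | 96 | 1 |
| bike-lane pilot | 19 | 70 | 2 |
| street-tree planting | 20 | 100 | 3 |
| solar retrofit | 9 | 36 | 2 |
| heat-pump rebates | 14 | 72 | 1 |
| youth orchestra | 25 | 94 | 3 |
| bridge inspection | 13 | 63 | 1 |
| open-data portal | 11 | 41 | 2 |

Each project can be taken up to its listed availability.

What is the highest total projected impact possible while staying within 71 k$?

By projected impact per k$: heat-pump rebates 5.14, street-tree planting 5.00, bridge inspection 4.85 lead.
Filling by ratio: 2×street-tree planting + heat-pump rebates + bridge inspection for 335, with 4 k$ left unused.
Dropping heat-pump rebates and bridge inspection frees 27 k$; slotting in street-tree planting + open-data portal (31 k$) lifts the total to 341 at 71 k$.
Nothing else within 71 k$ beats 341.

341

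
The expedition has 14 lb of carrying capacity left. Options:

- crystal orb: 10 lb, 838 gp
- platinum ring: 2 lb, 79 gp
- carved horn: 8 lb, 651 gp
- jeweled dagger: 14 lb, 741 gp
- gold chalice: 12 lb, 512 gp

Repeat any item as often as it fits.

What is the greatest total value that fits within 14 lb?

996

Crystal orb + 2×platinum ring uses 14 of the 14 lb and totals 996.
Every other selection either busts 14 lb or fails to beat 996.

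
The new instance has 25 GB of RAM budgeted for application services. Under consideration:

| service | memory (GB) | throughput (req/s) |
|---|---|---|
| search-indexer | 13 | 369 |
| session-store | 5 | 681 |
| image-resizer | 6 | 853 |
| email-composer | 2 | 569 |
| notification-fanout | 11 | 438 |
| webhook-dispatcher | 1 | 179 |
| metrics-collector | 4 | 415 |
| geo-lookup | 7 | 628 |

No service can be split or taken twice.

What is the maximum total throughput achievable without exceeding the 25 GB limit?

3325

Density check — email-composer 284.50, webhook-dispatcher 179.00, image-resizer 142.17, session-store 136.20 are the best per GB.
Taking session-store + image-resizer + email-composer + webhook-dispatcher + metrics-collector + geo-lookup: 25 GB used, 3325 in throughput.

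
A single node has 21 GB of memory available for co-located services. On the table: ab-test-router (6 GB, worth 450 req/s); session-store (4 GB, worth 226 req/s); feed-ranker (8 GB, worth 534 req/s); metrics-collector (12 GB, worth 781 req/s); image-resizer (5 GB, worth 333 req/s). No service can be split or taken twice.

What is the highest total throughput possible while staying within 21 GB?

1340

A density-first pass picks ab-test-router + feed-ranker + image-resizer — 1317 at 19 GB.
Replace ab-test-router and feed-ranker with session-store + metrics-collector: the trade gains 23 net, giving 1340 at 21 GB.
Next best is ab-test-router + feed-ranker + image-resizer at 1317 (19 GB) — short by 23.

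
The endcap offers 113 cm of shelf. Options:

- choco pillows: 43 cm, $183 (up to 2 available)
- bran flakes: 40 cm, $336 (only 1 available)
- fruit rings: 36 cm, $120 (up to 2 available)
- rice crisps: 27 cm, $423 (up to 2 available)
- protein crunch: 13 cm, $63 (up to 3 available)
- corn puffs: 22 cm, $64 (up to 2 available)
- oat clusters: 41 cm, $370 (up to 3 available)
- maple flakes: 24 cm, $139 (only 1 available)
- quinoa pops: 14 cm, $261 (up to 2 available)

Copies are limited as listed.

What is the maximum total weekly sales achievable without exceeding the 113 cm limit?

1507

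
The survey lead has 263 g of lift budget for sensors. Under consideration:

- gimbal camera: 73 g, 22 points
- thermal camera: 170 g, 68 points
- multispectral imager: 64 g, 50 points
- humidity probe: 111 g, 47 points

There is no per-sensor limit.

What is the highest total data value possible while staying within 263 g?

200

4×multispectral imager uses 256 of the 263 g and totals 200.
Every other selection either busts 263 g or fails to beat 200.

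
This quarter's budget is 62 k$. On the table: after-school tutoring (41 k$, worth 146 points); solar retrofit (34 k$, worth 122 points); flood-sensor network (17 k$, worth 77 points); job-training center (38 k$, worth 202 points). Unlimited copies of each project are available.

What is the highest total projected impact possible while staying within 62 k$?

279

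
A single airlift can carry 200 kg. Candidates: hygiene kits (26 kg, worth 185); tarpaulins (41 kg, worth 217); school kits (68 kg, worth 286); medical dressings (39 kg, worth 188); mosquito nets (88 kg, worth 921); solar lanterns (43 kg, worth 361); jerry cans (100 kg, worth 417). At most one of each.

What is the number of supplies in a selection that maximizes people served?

4

Optimal total is 1684.
One optimal bundle: hygiene kits + tarpaulins + mosquito nets + solar lanterns (198 kg).
All optima have 4 supplies.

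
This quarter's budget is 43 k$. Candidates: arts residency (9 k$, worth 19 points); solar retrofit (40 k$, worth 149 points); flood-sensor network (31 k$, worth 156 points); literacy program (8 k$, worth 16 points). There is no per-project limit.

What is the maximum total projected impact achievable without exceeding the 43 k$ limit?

175

Best packing: arts residency + flood-sensor network — 40 k$, 175 total.
Every other selection either busts 43 k$ or fails to beat 175.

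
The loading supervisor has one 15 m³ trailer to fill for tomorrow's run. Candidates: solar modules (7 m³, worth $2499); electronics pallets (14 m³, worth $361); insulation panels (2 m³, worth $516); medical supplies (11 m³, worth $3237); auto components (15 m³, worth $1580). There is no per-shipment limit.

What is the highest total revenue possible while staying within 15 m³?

Best packing: 2×solar modules — 14 m³, 4998 total.
No other feasible combination exceeds 4998.

4998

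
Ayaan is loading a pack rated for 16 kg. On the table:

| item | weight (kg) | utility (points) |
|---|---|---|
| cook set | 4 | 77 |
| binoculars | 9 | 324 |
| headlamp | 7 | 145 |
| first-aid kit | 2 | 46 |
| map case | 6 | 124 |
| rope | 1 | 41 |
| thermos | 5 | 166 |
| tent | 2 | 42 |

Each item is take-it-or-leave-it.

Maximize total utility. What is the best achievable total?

Greedy by ratio would take binoculars + rope + thermos: 15 kg used, total 531.
Dropping rope frees 1 kg; slotting in first-aid kit (2 kg) lifts the total to 536 at 16 kg.
The closest alternative, binoculars + thermos + tent, reaches only 532.

536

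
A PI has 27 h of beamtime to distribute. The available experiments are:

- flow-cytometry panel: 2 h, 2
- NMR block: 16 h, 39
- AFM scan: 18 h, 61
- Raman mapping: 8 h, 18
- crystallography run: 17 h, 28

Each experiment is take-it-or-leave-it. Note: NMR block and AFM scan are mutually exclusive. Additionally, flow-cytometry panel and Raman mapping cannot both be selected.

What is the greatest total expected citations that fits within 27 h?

79

The ratio ordering already packs tightly: AFM scan + Raman mapping, 26 h, 79.
The spare 1 h is too small for any remaining experiment, and no feasible exchange beats 79.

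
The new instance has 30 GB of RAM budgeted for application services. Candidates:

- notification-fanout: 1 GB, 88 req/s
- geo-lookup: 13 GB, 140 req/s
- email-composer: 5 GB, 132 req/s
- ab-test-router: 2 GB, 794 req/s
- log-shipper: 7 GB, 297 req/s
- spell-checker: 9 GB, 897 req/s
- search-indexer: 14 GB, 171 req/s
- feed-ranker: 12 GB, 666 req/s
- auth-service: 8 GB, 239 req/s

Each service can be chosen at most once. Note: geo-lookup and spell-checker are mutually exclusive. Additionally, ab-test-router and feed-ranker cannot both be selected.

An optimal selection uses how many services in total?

5

The maximum throughput within 30 GB is 2315.
For example notification-fanout + ab-test-router + log-shipper + spell-checker + auth-service achieves it, using 27 GB.
All optima have 5 services.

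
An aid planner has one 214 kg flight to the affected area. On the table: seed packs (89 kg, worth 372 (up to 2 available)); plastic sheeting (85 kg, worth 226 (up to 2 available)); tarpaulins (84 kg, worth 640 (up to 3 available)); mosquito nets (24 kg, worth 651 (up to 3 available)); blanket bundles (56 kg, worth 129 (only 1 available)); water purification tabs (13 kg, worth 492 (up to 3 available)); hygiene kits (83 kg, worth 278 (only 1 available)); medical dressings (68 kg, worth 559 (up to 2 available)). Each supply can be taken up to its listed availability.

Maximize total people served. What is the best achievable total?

4069

The ratio heuristic lands on 3×mosquito nets + 3×water purification tabs + medical dressings (3988) but leaves 35 kg idle.
Dropping medical dressings frees 68 kg; slotting in tarpaulins (84 kg) lifts the total to 4069 at 195 kg.
Every other selection either busts 214 kg or exceeds an availability limit or fails to beat 4069.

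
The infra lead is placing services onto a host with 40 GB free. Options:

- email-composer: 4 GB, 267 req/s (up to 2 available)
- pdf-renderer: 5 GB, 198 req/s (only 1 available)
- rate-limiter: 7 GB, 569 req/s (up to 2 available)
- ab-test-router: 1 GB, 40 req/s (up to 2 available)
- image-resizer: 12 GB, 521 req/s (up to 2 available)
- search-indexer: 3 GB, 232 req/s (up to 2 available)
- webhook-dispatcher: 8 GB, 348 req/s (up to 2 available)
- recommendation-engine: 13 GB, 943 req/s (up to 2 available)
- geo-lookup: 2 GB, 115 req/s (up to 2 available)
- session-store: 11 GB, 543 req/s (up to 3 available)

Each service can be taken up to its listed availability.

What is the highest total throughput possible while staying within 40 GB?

3024

By throughput per GB: rate-limiter 81.29, search-indexer 77.33, recommendation-engine 72.54, email-composer 66.75 lead.
Greedy by ratio would take email-composer + 2×rate-limiter + ab-test-router + 2×search-indexer + recommendation-engine + geo-lookup: 40 GB used, total 2967.
Reworking the packing: 2×rate-limiter + 2×recommendation-engine uses 40 GB and improves the total to 3024.
Nothing else within 40 GB beats 3024.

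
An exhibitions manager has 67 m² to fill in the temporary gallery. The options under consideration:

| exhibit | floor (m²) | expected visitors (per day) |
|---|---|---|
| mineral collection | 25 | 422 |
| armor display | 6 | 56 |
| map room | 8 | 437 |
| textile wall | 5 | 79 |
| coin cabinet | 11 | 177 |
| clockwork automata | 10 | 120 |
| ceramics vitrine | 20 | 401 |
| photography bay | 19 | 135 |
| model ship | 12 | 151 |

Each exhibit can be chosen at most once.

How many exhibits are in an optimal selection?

4

Optimal total is 1437.
One optimal bundle: mineral collection + map room + coin cabinet + ceramics vitrine (64 m²).
Every optimal selection uses 4 exhibits.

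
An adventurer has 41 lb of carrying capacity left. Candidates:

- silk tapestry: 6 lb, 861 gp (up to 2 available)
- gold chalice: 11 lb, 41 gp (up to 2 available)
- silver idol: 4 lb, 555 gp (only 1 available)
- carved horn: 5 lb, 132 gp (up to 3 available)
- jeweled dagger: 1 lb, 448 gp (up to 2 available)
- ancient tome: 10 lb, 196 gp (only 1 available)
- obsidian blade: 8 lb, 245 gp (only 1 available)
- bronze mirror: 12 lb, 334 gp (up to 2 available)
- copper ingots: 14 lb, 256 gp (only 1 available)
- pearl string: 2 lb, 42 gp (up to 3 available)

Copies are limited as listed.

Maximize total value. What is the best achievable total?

3814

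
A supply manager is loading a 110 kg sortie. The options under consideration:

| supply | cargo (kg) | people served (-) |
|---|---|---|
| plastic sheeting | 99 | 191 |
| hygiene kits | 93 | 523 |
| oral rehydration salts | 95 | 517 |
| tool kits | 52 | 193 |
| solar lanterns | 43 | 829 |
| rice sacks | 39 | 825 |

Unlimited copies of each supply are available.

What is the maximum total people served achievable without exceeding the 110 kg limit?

1658

Filling by ratio: 2×rice sacks for 1650, with 32 kg left unused.
Dropping 2×rice sacks frees 78 kg; slotting in 2×solar lanterns (86 kg) lifts the total to 1658 at 86 kg.
The spare 24 kg is too small for any remaining supply, and no exchange beats 1658.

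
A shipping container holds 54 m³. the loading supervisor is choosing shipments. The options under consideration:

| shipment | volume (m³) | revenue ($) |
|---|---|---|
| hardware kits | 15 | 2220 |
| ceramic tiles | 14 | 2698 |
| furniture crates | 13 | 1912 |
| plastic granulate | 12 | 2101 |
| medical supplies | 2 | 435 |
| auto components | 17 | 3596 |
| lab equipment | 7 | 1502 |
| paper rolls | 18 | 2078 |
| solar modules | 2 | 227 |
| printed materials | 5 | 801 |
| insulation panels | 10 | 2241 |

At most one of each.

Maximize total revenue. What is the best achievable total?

10838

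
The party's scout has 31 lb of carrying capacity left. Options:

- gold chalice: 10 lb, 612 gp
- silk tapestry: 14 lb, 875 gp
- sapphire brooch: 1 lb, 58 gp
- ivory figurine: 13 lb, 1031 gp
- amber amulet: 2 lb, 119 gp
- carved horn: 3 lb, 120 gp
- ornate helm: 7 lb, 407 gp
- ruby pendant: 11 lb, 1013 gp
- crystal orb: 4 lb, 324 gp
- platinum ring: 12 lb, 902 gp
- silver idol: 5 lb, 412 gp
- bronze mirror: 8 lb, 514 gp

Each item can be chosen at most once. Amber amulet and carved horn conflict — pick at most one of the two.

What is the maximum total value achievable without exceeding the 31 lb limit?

2575

Greedy by ratio would take sapphire brooch + amber amulet + ruby pendant + crystal orb + silver idol + bronze mirror: 31 lb used, total 2440.
The 13 lb tied up in sapphire brooch and crystal orb and bronze mirror is better spent on ivory figurine — total rises to 2575 (31 lb).
Nothing else feasible within 31 lb beats 2575.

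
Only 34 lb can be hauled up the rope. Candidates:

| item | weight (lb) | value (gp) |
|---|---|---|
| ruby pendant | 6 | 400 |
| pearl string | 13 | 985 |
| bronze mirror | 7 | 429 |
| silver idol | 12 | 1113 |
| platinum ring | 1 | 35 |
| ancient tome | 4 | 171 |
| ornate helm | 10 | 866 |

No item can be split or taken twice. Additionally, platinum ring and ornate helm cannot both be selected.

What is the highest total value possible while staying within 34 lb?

Density check — silver idol 92.75, ornate helm 86.60, pearl string 75.77, ruby pendant 66.67 are the best per lb.
Taking bronze mirror + silver idol + ancient tome + ornate helm: 33 lb used, 2579 in value.
Runner-up pearl string + bronze mirror + silver idol + platinum ring tops out at 2562.

2579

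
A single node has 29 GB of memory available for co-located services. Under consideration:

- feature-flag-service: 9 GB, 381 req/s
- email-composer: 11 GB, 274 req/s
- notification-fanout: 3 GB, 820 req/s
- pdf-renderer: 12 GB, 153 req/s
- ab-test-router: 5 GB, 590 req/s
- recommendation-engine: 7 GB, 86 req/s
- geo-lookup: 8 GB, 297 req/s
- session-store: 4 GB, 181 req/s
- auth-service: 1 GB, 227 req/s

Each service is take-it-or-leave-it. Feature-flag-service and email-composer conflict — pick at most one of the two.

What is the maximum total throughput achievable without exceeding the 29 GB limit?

Ranking by ratio (throughput/GB): notification-fanout 273.33, auth-service 227.00, ab-test-router 118.00.
Taking the top-ratio services first gives feature-flag-service + notification-fanout + ab-test-router + recommendation-engine + session-store + auth-service for 2285 (29 GB).
The 11 GB tied up in recommendation-engine and session-store is better spent on geo-lookup — total rises to 2315 (26 GB).
The closest alternative, feature-flag-service + notification-fanout + ab-test-router + recommendation-engine + session-store + auth-service, reaches only 2285.

2315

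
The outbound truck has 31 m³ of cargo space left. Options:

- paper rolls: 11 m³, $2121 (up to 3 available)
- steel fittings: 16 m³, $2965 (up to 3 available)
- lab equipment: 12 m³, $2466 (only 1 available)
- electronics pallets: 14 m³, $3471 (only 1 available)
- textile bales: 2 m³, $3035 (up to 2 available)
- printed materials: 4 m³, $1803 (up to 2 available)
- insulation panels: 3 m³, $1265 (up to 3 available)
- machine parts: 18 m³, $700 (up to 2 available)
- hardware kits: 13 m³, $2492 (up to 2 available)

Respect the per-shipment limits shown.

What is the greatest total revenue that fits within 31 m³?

15139

Filling by ratio: 2×textile bales + 2×printed materials + 3×insulation panels for 13471, with 10 m³ left unused.
Replace printed materials with electronics pallets: the trade gains 1668 net, giving 15139 at 31 m³.
Every other selection either busts 31 m³ or exceeds an availability limit or fails to beat 15139.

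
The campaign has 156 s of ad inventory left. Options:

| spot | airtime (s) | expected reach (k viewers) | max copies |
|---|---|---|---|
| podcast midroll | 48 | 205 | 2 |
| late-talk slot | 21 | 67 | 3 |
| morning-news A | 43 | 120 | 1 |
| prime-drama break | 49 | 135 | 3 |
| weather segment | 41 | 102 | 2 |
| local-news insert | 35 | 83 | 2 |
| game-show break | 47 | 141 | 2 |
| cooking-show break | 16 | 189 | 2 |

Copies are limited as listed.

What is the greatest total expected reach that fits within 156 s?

Taking 2×podcast midroll + late-talk slot + 2×cooking-show break: 149 s used, 855 in expected reach.

855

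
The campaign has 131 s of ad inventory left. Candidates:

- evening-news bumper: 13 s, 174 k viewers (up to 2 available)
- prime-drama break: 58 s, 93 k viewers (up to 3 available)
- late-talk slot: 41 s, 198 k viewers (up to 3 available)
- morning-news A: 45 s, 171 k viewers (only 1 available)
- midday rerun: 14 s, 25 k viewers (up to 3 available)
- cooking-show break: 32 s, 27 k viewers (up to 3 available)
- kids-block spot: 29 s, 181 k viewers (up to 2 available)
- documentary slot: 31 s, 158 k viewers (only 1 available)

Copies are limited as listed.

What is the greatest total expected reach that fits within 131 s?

Filling by ratio: 2×evening-news bumper + midday rerun + 2×kids-block spot + documentary slot for 893, with 2 s left unused.
The 45 s tied up in midday rerun and documentary slot is better spent on late-talk slot — total rises to 908 (125 s).
The spare 6 s is too small for any remaining spot, and no exchange beats 908.

908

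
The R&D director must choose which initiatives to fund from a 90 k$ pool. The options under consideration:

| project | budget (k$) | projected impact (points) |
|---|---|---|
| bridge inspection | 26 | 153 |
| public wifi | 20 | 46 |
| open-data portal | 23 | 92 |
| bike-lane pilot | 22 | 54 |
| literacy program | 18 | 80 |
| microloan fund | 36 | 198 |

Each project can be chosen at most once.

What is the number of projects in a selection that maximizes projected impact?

3

Best achievable projected impact is 443.
For example bridge inspection + open-data portal + microloan fund achieves it, using 85 k$.
Every optimal selection uses 3 projects.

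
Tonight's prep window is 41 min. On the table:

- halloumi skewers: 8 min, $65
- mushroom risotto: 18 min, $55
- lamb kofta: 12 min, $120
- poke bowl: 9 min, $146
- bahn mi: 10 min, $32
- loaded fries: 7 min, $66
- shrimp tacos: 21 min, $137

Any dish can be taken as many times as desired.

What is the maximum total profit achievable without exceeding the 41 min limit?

The ratio ordering already packs tightly: 4×poke bowl, 36 min, 584.
That's the maximum — no swap from here does better than 584.

584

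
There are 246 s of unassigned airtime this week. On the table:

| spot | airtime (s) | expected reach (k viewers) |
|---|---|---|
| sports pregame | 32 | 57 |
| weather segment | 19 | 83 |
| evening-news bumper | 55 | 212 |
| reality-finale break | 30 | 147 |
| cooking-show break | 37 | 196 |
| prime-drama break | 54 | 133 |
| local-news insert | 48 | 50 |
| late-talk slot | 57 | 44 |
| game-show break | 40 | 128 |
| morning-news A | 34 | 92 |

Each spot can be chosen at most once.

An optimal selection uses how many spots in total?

6

Optimal total is 899.
For example weather segment + evening-news bumper + reality-finale break + cooking-show break + prime-drama break + game-show break achieves it, using 235 s.
Every optimal selection uses 6 spots.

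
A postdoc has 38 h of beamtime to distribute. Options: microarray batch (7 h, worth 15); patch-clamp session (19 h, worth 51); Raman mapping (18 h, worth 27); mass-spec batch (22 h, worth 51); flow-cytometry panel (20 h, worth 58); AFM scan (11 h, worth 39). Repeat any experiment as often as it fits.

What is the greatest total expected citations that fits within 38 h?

117

Taking 3×AFM scan: 33 h used, 117 in expected citations.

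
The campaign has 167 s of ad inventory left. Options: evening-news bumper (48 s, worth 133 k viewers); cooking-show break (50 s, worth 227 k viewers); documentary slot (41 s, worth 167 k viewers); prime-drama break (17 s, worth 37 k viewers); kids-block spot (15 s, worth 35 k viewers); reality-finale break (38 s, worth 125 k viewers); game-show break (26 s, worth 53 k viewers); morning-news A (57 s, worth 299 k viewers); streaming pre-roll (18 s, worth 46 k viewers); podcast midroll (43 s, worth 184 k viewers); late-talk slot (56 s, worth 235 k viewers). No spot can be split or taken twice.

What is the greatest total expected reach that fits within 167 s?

761

The ratio heuristic lands on cooking-show break + kids-block spot + morning-news A + podcast midroll (745) but leaves 2 s idle.
The 58 s tied up in kids-block spot and podcast midroll is better spent on late-talk slot — total rises to 761 (163 s).
Runner-up cooking-show break + prime-drama break + morning-news A + podcast midroll tops out at 747.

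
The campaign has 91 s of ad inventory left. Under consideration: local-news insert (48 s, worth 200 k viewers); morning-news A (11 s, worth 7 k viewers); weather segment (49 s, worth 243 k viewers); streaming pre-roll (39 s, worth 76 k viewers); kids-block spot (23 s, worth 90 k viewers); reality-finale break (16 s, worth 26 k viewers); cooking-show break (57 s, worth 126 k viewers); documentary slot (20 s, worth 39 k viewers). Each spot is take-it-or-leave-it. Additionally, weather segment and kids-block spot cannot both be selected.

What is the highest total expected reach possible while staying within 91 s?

329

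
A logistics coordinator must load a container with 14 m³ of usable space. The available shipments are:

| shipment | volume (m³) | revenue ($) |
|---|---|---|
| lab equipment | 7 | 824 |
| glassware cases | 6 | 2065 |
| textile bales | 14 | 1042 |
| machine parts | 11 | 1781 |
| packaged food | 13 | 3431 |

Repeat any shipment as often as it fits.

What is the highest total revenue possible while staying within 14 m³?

4130

Best packing: 2×glassware cases — 12 m³, 4130 total.
That's the maximum — no swap from here does better than 4130.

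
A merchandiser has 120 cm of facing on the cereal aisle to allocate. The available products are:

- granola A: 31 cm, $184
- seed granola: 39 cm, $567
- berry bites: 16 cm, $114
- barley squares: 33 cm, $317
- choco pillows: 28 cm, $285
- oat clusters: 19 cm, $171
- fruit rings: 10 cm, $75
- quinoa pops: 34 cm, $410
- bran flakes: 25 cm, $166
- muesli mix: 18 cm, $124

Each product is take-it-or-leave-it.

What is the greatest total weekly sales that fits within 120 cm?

1433

Density check — seed granola 14.54, quinoa pops 12.06, choco pillows 10.18 are the best per cm.
Best packing: seed granola + choco pillows + oat clusters + quinoa pops — 120 cm, 1433 total.
Runner-up seed granola + choco pillows + quinoa pops + muesli mix tops out at 1386.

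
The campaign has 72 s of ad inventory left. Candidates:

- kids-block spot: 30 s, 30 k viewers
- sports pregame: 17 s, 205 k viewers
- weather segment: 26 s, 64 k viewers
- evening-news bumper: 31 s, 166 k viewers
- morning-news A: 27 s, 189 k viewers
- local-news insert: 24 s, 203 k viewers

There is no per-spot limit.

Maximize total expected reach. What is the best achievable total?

The ratio ordering already packs tightly: 4×sports pregame, 68 s, 820.
Nothing else within 72 s beats 820.

820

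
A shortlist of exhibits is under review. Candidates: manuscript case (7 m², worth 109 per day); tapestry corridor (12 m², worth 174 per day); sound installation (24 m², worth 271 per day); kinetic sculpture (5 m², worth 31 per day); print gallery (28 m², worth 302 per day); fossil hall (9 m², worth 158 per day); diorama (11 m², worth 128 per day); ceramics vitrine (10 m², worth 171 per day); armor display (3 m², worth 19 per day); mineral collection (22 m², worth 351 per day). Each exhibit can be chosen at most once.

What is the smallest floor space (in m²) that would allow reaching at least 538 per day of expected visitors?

35

Look for the lowest-floor combination reaching 538.
ceramics vitrine + armor display + mineral collection: 541 expected visitors at 35 m².
No combination under 35 m² hits 538.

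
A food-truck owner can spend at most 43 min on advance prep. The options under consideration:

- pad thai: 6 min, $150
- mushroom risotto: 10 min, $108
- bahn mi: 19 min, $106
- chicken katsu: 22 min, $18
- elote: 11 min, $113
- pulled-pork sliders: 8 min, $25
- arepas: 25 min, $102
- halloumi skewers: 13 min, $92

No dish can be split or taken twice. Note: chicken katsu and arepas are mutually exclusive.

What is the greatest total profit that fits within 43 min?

463

By profit per min: pad thai 25.00, mushroom risotto 10.80, elote 10.27, halloumi skewers 7.08 lead.
Pad thai + mushroom risotto + elote + halloumi skewers uses 40 of the 43 min and totals 463.
Nothing else feasible within 43 min beats 463.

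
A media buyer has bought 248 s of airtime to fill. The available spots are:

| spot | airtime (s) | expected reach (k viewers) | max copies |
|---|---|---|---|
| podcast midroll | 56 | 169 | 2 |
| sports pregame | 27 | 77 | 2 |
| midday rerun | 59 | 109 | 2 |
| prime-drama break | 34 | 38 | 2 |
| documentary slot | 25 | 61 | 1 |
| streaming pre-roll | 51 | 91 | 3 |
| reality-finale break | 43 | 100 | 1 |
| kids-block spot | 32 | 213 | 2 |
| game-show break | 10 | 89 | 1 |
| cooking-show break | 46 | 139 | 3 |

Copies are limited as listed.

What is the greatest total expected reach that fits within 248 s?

Density check — game-show break 8.90, kids-block spot 6.66, cooking-show break 3.02 are the best per s.
The ratio heuristic lands on sports pregame + 2×kids-block spot + game-show break + 3×cooking-show break (1009) but leaves 9 s idle.
The 73 s tied up in sports pregame and cooking-show break is better spent on podcast midroll + documentary slot — total rises to 1023 (247 s).
Nothing else within 248 s beats 1023.

1023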